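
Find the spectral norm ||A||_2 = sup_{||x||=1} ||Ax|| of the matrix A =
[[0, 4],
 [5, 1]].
||A||_2 = sqrt((42 + sqrt(164))/2) ≈ 5.2348 (= sqrt(largest eigenvalue of A^T A))

||A||_2 = sigma_max(A) = sqrt(lambda_max(A^T A)). Form the symmetric matrix M = A^T A =
[[25, 5],
 [5, 17]].
Its characteristic polynomial (trace, determinant of M give the coefficients) is
  p(λ) = det(λ I - M) = λ^2 - 42λ + 400.
For λ^2 - 42λ + 400 the discriminant is 164. It is nonnegative but not a perfect square, so the roots are real and irrational: λ = (42 ± sqrt(164))/2 ≈ 27.4031, 14.5969.
So the eigenvalues of A^T A are ≈ 14.5969, 27.4031 (all ≥ 0, as they must be for A^T A). The largest is λ_max = (42 + sqrt(164))/2 ≈ 27.4031, hence ||A||_2 = sqrt(λ_max) = sqrt((42 + sqrt(164))/2) ≈ 5.2348.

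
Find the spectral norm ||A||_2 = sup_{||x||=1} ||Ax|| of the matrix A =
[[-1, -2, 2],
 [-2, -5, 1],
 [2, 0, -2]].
||A||_2 ≈ 6.2528 (= sqrt(largest eigenvalue of A^T A))

||A||_2 = sigma_max(A) = sqrt(lambda_max(A^T A)). Form the symmetric matrix M = A^T A =
[[9, 12, -8],
 [12, 29, -9],
 [-8, -9, 9]].
Its characteristic polynomial (trace, sum of principal 2x2 minors, determinant of M give the coefficients) is
  p(λ) = det(λ I - M) = λ^3 - 47λ^2 + 314λ - 196.
No integer candidate from the rational root theorem (±divisors of 196) is a root, so the roots are irrational. The cubic discriminant is Δ = 63593748 > 0, so there are three distinct real roots. p(0) = -196 and p(1) = 72 have opposite signs, so a root lies in (0, 1); Newton's method refines it to λ ≈ 0.6955. p(7) = 42 and p(8) = -180 have opposite signs, so a root lies in (7, 8); Newton's method refines it to λ ≈ 7.2076. p(39) = -118 and p(40) = 1164 have opposite signs, so a root lies in (39, 40); Newton's method refines it to λ ≈ 39.0969. Check (Vieta): the three roots sum to 47, matching tr M = 47.
So the eigenvalues of A^T A are ≈ 0.6955, 7.2076, 39.0969 (all ≥ 0, as they must be for A^T A). The largest is λ_max ≈ 39.0969, hence ||A||_2 = sqrt(λ_max) ≈ 6.2528.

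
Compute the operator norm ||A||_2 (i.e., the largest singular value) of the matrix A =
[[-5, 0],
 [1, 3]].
||A||_2 = sqrt((35 + sqrt(325))/2) ≈ 5.1492 (= sqrt(largest eigenvalue of A^T A))

||A||_2 = sigma_max(A) = sqrt(lambda_max(A^T A)). Form the symmetric matrix M = A^T A =
[[26, 3],
 [3, 9]].
Its characteristic polynomial (trace, determinant of M give the coefficients) is
  p(λ) = det(λ I - M) = λ^2 - 35λ + 225.
For λ^2 - 35λ + 225 the discriminant is 325. It is nonnegative but not a perfect square, so the roots are real and irrational: λ = (35 ± sqrt(325))/2 ≈ 26.5139, 8.4861.
So the eigenvalues of A^T A are ≈ 8.4861, 26.5139 (all ≥ 0, as they must be for A^T A). The largest is λ_max = (35 + sqrt(325))/2 ≈ 26.5139, hence ||A||_2 = sqrt(λ_max) = sqrt((35 + sqrt(325))/2) ≈ 5.1492.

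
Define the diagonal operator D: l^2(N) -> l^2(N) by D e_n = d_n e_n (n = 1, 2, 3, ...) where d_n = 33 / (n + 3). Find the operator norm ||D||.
||D|| = 33/4 (attained at n = 1)

For D diagonal, ||D|| = sup_n |d_n| = sup_n 33/(n + 3). This is positive and strictly decreasing in n, so the supremum is attained at n = 1: d_1 = 33/(1 + 3) = 33/4. Hence ||D|| = 33/4.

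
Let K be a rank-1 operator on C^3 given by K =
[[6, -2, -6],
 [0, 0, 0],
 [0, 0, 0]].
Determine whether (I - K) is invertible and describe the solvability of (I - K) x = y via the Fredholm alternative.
(I - K) is invertible (det(I - K) = -5 ≠ 0), so for every y in C^3 the equation (I - K) x = y has a unique solution.

K has rank 1, so it is an outer product K = u v^T: every row of K is a multiple of one row vector. Reading off the entries, u = (2, 0, 0) and v = (3, -1, -3) (row i of K equals u_i·v^T). A rank-one matrix u v^T satisfies K u = u (v·u) and kills the (2)-dimensional subspace v^⊥, so its characteristic polynomial is lambda^2 (lambda - v·u) with v·u = tr K = 6. Hence the eigenvalues of I - K are 1 (multiplicity 2) and 1 - (6) = -5, so det(I - K) = -5. (Direct check: I - K =
[[-5, 2, 6],
 [0, 1, 0],
 [0, 0, 1]]
has determinant -5.) The finite-dimensional Fredholm alternative says: either (I - K) is invertible, or ker(I - K) ≠ {0} and then range(I - K) = ker((I - K)^*)^⊥, with dim ker(I - K) = dim ker((I - K)^*). Since det(I - K) ≠ 0, 1 is not an eigenvalue of K and ker(I - K) = {0}, so we are in the first case: for every y there is a unique x = (I - K)^(-1) y. Explicitly, by the Sherman–Morrison formula, (I - u v^T)^(-1) = I + u v^T/(1 - v·u), i.e. (I - K)^(-1) = I + K/(-5).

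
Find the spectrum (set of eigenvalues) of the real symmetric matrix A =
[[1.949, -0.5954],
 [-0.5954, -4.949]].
sigma(A) ≈ {-5, 2}

A is real symmetric, so its spectrum consists of real eigenvalues. Expanding the characteristic polynomial of the displayed matrix gives
  det(λ I - A) = p(λ) = λ^2 + (3)λ + (-10).
Solving p(λ) = 0 yields eigenvalues ≈ -5, 2. (A is shown rounded to 4 decimals, so these recover the underlying integer eigenvalues to within that precision.)
Verification: the trace of A = -3 equals the sum of eigenvalues -3, and det(A) ≈ -10.0001 matches the eigenvalue product -10.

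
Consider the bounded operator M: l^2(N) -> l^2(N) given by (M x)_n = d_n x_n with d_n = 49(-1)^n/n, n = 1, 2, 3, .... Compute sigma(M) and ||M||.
sigma(M) = {49(-1)^n/n : n ≥ 1} ∪ {0}; ||M|| = 49

A bounded diagonal operator on l^2 with diagonal entries d_n has spectrum equal to the closure of {d_n : n ≥ 1}: every d_n is an eigenvalue (with eigenvector e_n), so {d_n} ⊂ sigma(M); the spectrum is closed, so its closure is too; and for lambda not in the closure, (M - lambda I) has bounded inverse (the diagonal entries 1/(d_n - lambda) are bounded). For our sequence d_n = 49(-1)^n/n, n = 1, 2, 3, ...:
  - {d_n} = {49(-1)^n/n : n ≥ 1}; the only limit point is 0
  - closure = {49(-1)^n/n : n ≥ 1} ∪ {0}
For the norm: a diagonal operator has ||M|| = sup_n |d_n|. Here |d_n| = 49/n is decreasing, so sup_n |d_n| = |d_1| = 49. So ||M|| = 49.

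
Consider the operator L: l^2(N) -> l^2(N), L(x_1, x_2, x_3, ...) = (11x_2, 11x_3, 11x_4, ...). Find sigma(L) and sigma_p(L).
sigma(L) = closed disk {z in C : |z| ≤ 11}; sigma_p(L) = open disk {z in C : |z| < 11}

Note L = 11·V where V is the unit left shift (V x)_k = x_{k+1}; so sigma(L) = 11·sigma(V) and ||L|| = 11||V||. ||L x||^2 = 121sum_{k≥2} |x_k|^2 ≤ 121||x||^2, with equality on {x : x_1 = 0}, so ||L|| = 11. For any lambda with |lambda| < 11, set r = lambda/11 (|r| < 1); the vector x = (1, r, r^2, ...) is in l^2 and satisfies L x = 11(r, r^2, ...) = lambda x, so lambda is an eigenvalue. On the boundary |lambda| = 11 the geometric series diverges, so no l^2 eigenvector exists, but these lambda lie in the approximate point spectrum. Hence sigma(L) is the closed disk of radius 11 and sigma_p(L) is the open disk.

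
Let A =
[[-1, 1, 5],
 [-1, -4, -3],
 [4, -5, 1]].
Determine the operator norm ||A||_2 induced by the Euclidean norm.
||A||_2 ≈ 7.4608 (= sqrt(largest eigenvalue of A^T A))

||A||_2 = sigma_max(A) = sqrt(lambda_max(A^T A)). Form the symmetric matrix M = A^T A =
[[18, -17, 2],
 [-17, 42, 12],
 [2, 12, 35]].
Its characteristic polynomial (trace, sum of principal 2x2 minors, determinant of M give the coefficients) is
  p(λ) = det(λ I - M) = λ^3 - 95λ^2 + 2419λ - 12769.
No integer candidate from the rational root theorem (±divisors of 12769) is a root, so the roots are irrational. The cubic discriminant is Δ = 815910352 > 0, so there are three distinct real roots. p(7) = -148 and p(8) = 1015 have opposite signs, so a root lies in (7, 8); Newton's method refines it to λ ≈ 7.1206. p(32) = 127 and p(33) = -460 have opposite signs, so a root lies in (32, 33); Newton's method refines it to λ ≈ 32.2157. p(55) = -724 and p(56) = 391 have opposite signs, so a root lies in (55, 56); Newton's method refines it to λ ≈ 55.6637. Check (Vieta): the three roots sum to 95, matching tr M = 95.
So the eigenvalues of A^T A are ≈ 7.1206, 32.2157, 55.6637 (all ≥ 0, as they must be for A^T A). The largest is λ_max ≈ 55.6637, hence ||A||_2 = sqrt(λ_max) ≈ 7.4608.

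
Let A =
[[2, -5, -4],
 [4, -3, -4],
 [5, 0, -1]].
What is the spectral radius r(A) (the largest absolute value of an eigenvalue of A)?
r(A) ≈ 6.075

The eigenvalues of A are the roots of its characteristic polynomial. With M = A (coefficients from the trace, the sum of principal 2x2 minors, and det A):
  p(λ) = det(λ I - M) = λ^3 + 2λ^2 + 35λ - 26.
No integer candidate from the rational root theorem (±divisors of 26) is a root, so the roots are irrational. The cubic discriminant is Δ = -216780 < 0, so there is one real root and a complex-conjugate pair. p(0) = -26 and p(1) = 12 have opposite signs, so a root lies in (0, 1); Newton's method refines it to λ ≈ 0.7045. Dividing out (λ - (0.7045)) leaves approximately λ^2 + 2.7045λ + 36.9053. For λ^2 + 2.7045λ + 36.9053 the discriminant is -140.307. It is negative, so the remaining roots are the complex-conjugate pair λ ≈ -1.3523 ± 5.9226i. Their product equals the constant term, so |λ|^2 ≈ 36.9053 and |λ| ≈ 6.075.
Thus the eigenvalues (to 4 decimals) are 0.7045 (modulus 0.7045); -1.3523 ± 5.9226i (modulus 6.075). The spectral radius is the largest modulus: r(A) ≈ 6.075. (Cross-check: r(A) ≤ ||A||_2 ≈ 9.634; equality holds whenever A is normal, though it can also hold for some non-normal A.)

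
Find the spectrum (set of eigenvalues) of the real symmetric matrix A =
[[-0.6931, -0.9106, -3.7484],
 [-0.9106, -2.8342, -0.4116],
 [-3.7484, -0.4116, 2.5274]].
sigma(A) ≈ {-4, -2, 5}

A is real symmetric, so its spectrum consists of real eigenvalues. Expanding the characteristic polynomial of the displayed matrix gives
  det(λ I - A) = p(λ) = λ^3 + (1)λ^2 + (-22)λ + (-39.9986).
Solving p(λ) = 0 yields eigenvalues ≈ -4, -2, 5. (A is shown rounded to 4 decimals, so these recover the underlying integer eigenvalues to within that precision.)
Verification: the trace of A = -1 equals the sum of eigenvalues -1, and det(A) ≈ 39.9986 matches the eigenvalue product 40.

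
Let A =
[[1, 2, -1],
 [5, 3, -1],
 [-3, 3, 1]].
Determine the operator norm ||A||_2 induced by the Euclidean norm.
||A||_2 ≈ 6.3989 (= sqrt(largest eigenvalue of A^T A))

||A||_2 = sigma_max(A) = sqrt(lambda_max(A^T A)). Form the symmetric matrix M = A^T A =
[[35, 8, -9],
 [8, 22, -2],
 [-9, -2, 3]].
Its characteristic polynomial (trace, sum of principal 2x2 minors, determinant of M give the coefficients) is
  p(λ) = det(λ I - M) = λ^3 - 60λ^2 + 792λ - 484.
No integer candidate from the rational root theorem (±divisors of 484) is a root, so the roots are irrational. The cubic discriminant is Δ = 260471376 > 0, so there are three distinct real roots. p(0) = -484 and p(1) = 249 have opposite signs, so a root lies in (0, 1); Newton's method refines it to λ ≈ 0.642. p(18) = 164 and p(19) = -237 have opposite signs, so a root lies in (18, 19); Newton's method refines it to λ ≈ 18.4117. p(40) = -804 and p(41) = 49 have opposite signs, so a root lies in (40, 41); Newton's method refines it to λ ≈ 40.9462. Check (Vieta): the three roots sum to 60, matching tr M = 60.
So the eigenvalues of A^T A are ≈ 0.642, 18.4117, 40.9462 (all ≥ 0, as they must be for A^T A). The largest is λ_max ≈ 40.9462, hence ||A||_2 = sqrt(λ_max) ≈ 6.3989.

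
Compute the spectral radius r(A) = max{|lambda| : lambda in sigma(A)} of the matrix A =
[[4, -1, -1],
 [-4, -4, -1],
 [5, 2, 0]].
r(A) ≈ 3.6434

The eigenvalues of A are the roots of its characteristic polynomial. With M = A (coefficients from the trace, the sum of principal 2x2 minors, and det A):
  p(λ) = det(λ I - M) = λ^3 - 13λ - 1.
No integer candidate from the rational root theorem (±divisors of 1) is a root, so the roots are irrational. The cubic discriminant is Δ = 8761 > 0, so there are three distinct real roots. p(-4) = -13 and p(-3) = 11 have opposite signs, so a root lies in (-4, -3); Newton's method refines it to λ ≈ -3.5665. p(-1) = 11 and p(0) = -1 have opposite signs, so a root lies in (-1, 0); Newton's method refines it to λ ≈ -0.077. p(3) = -13 and p(4) = 11 have opposite signs, so a root lies in (3, 4); Newton's method refines it to λ ≈ 3.6434. Check (Vieta): the three roots sum to 0, matching tr M = 0.
Thus the eigenvalues (to 4 decimals) are -3.5665 (modulus 3.5665); -0.077 (modulus 0.077); 3.6434 (modulus 3.6434). The spectral radius is the largest modulus: r(A) ≈ 3.6434. (Cross-check: r(A) ≤ ||A||_2 ≈ 8.2156; equality holds whenever A is normal, though it can also hold for some non-normal A.)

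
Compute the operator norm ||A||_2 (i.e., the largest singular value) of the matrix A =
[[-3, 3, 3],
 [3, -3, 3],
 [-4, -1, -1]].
||A||_2 ≈ 6.538 (= sqrt(largest eigenvalue of A^T A))

||A||_2 = sigma_max(A) = sqrt(lambda_max(A^T A)). Form the symmetric matrix M = A^T A =
[[34, -14, 4],
 [-14, 19, 1],
 [4, 1, 19]].
Its characteristic polynomial (trace, sum of principal 2x2 minors, determinant of M give the coefficients) is
  p(λ) = det(λ I - M) = λ^3 - 72λ^2 + 1440λ - 8100.
No integer candidate from the rational root theorem (±divisors of 8100) is a root, so the roots are irrational. The cubic discriminant is Δ = 57445200 > 0, so there are three distinct real roots. p(9) = -243 and p(10) = 100 have opposite signs, so a root lies in (9, 10); Newton's method refines it to λ ≈ 9.681. p(19) = 127 and p(20) = -100 have opposite signs, so a root lies in (19, 20); Newton's method refines it to λ ≈ 19.5739. p(42) = -540 and p(43) = 199 have opposite signs, so a root lies in (42, 43); Newton's method refines it to λ ≈ 42.745. Check (Vieta): the three roots sum to 72, matching tr M = 72.
So the eigenvalues of A^T A are ≈ 9.681, 19.5739, 42.745 (all ≥ 0, as they must be for A^T A). The largest is λ_max ≈ 42.745, hence ||A||_2 = sqrt(λ_max) ≈ 6.538.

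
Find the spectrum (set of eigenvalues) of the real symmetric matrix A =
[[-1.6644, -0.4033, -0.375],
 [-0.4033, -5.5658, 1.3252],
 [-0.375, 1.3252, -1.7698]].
sigma(A) ≈ {-6, -2, -1}

A is real symmetric, so its spectrum consists of real eigenvalues. Expanding the characteristic polynomial of the displayed matrix gives
  det(λ I - A) = p(λ) = λ^3 + (9)λ^2 + (20)λ + (12).
Solving p(λ) = 0 yields eigenvalues ≈ -6, -2, -1. (A is shown rounded to 4 decimals, so these recover the underlying integer eigenvalues to within that precision.)
Verification: the trace of A = -9 equals the sum of eigenvalues -9, and det(A) ≈ -12.0006 matches the eigenvalue product -12.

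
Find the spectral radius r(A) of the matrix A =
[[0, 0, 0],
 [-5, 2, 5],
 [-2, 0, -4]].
r(A) = 4

The eigenvalues of A are the roots of its characteristic polynomial. With M = A (coefficients from the trace, the sum of principal 2x2 minors, and det A):
  p(λ) = det(λ I - M) = λ^3 + 2λ^2 - 8λ.
The constant term is 0, so λ = 0 is a root. Dividing out λ leaves p(λ) = λ(λ^2 + 2λ - 8). For λ^2 + 2λ - 8 the discriminant is 36. It is a perfect square (6^2), so the roots are rational: λ = (-2 ± 6)/2 = 2, -4.
Thus the eigenvalues (to 4 decimals) are 2 (modulus 2); -4 (modulus 4); 0 (modulus 0). The spectral radius is the largest modulus: r(A) = 4. (Cross-check: r(A) ≤ ||A||_2 ≈ 7.5315; equality holds whenever A is normal, though it can also hold for some non-normal A.)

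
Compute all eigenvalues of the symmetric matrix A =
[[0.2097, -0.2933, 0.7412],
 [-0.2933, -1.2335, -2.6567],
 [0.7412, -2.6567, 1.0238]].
sigma(A) ≈ {-3, 0, 3}

A is real symmetric, so its spectrum consists of real eigenvalues. Expanding the characteristic polynomial of the displayed matrix gives
  det(λ I - A) = p(λ) = λ^3 + (0)λ^2 + (-9)λ + (0).
Solving p(λ) = 0 yields eigenvalues ≈ -3, 0, 3. (A is shown rounded to 4 decimals, so these recover the underlying integer eigenvalues to within that precision.)
Verification: the trace of A = 0 equals the sum of eigenvalues 0, and det(A) ≈ -0.0002 matches the eigenvalue product 0.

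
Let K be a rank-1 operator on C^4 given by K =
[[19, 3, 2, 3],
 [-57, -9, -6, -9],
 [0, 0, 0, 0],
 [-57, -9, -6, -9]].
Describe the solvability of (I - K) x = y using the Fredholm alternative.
(I - K) is singular (det(I - K) = 0, i.e. 1 ∈ sigma(K)). (I - K) x = y is solvable iff y ⊥ ker((I - K)^*) = span{(19, 3, 2, 3)}, i.e. iff 19y_1 + 3y_2 + 2y_3 + 3y_4 = 0. When solvable, the solutions are x = y + c·(1, -3, 0, -3), c arbitrary (ker(I - K) = span{(1, -3, 0, -3)}, dimension 1).

K has rank 1, so it is an outer product K = u v^T: every row of K is a multiple of one row vector. Reading off the entries, u = (1, -3, 0, -3) and v = (19, 3, 2, 3) (row i of K equals u_i·v^T). A rank-one matrix u v^T satisfies K u = u (v·u) and kills the (3)-dimensional subspace v^⊥, so its characteristic polynomial is lambda^3 (lambda - v·u) with v·u = tr K = 1. Hence the eigenvalues of I - K are 1 (multiplicity 3) and 1 - (1) = 0, so det(I - K) = 0. (Direct check: I - K =
[[-18, -3, -2, -3],
 [57, 10, 6, 9],
 [0, 0, 1, 0],
 [57, 9, 6, 10]]
has determinant 0.) So 1 is an eigenvalue of K and (I - K) is not invertible. The finite-dimensional Fredholm alternative says: either (I - K) is invertible, or ker(I - K) ≠ {0} and then range(I - K) = ker((I - K)^*)^⊥, with dim ker(I - K) = dim ker((I - K)^*). We are in the second case, so we need both kernels. Kernel of I - K: (I - K) u = u - u (v·u) = u - u = 0, so ker(I - K) = span{u} = span{(1, -3, 0, -3)} (it is exactly 1-dimensional because rank(I - K) = 3). Kernel of the adjoint: K is real, so (I - K)^* = I - K^T = I - v u^T, and (I - v u^T) v = v - v (u·v) = 0; hence ker((I - K)^*) = span{v} = span{(19, 3, 2, 3)}. Therefore (I - K) x = y is solvable iff <y, v> = 0, i.e. iff 19y_1 + 3y_2 + 2y_3 + 3y_4 = 0. When this holds, K y = u (v·y) = 0, so (I - K) y = y and x = y is a particular solution; the full solution set is the line x = y + c·u = y + c·(1, -3, 0, -3), c ∈ C.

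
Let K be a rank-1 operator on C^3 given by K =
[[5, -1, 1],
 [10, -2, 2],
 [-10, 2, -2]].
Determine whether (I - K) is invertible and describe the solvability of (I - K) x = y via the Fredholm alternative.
(I - K) is singular (det(I - K) = 0, i.e. 1 ∈ sigma(K)). (I - K) x = y is solvable iff y ⊥ ker((I - K)^*) = span{(5, -1, 1)}, i.e. iff 5y_1 - y_2 + y_3 = 0. When solvable, the solutions are x = y + c·(1, 2, -2), c arbitrary (ker(I - K) = span{(1, 2, -2)}, dimension 1).

K has rank 1, so it is an outer product K = u v^T: every row of K is a multiple of one row vector. Reading off the entries, u = (1, 2, -2) and v = (5, -1, 1) (row i of K equals u_i·v^T). A rank-one matrix u v^T satisfies K u = u (v·u) and kills the (2)-dimensional subspace v^⊥, so its characteristic polynomial is lambda^2 (lambda - v·u) with v·u = tr K = 1. Hence the eigenvalues of I - K are 1 (multiplicity 2) and 1 - (1) = 0, so det(I - K) = 0. (Direct check: I - K =
[[-4, 1, -1],
 [-10, 3, -2],
 [10, -2, 3]]
has determinant 0.) So 1 is an eigenvalue of K and (I - K) is not invertible. The finite-dimensional Fredholm alternative says: either (I - K) is invertible, or ker(I - K) ≠ {0} and then range(I - K) = ker((I - K)^*)^⊥, with dim ker(I - K) = dim ker((I - K)^*). We are in the second case, so we need both kernels. Kernel of I - K: (I - K) u = u - u (v·u) = u - u = 0, so ker(I - K) = span{u} = span{(1, 2, -2)} (it is exactly 1-dimensional because rank(I - K) = 2). Kernel of the adjoint: K is real, so (I - K)^* = I - K^T = I - v u^T, and (I - v u^T) v = v - v (u·v) = 0; hence ker((I - K)^*) = span{v} = span{(5, -1, 1)}. Therefore (I - K) x = y is solvable iff <y, v> = 0, i.e. iff 5y_1 - y_2 + y_3 = 0. When this holds, K y = u (v·y) = 0, so (I - K) y = y and x = y is a particular solution; the full solution set is the line x = y + c·u = y + c·(1, 2, -2), c ∈ C.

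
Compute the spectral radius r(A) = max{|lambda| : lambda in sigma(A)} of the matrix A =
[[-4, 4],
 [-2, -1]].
r(A) = sqrt(12) ≈ 3.4641

The eigenvalues of A are the roots of its characteristic polynomial. With M = A (coefficients from the trace and determinant):
  p(λ) = det(λ I - M) = λ^2 + 5λ + 12.
For λ^2 + 5λ + 12 the discriminant is -23. It is negative, so the roots are the complex-conjugate pair λ = -5/2 ± (sqrt(23)/2) i ≈ -2.5 ± 2.3979i. For a conjugate pair the product of the roots equals the constant term, so |λ|^2 = 12 and |λ| = sqrt(12) ≈ 3.4641.
Thus the eigenvalues (to 4 decimals) are -2.5 ± 2.3979i (modulus 3.4641). The spectral radius is the largest modulus: r(A) = sqrt(12) ≈ 3.4641. (Cross-check: r(A) ≤ ||A||_2 ≈ 5.7079; equality holds whenever A is normal, though it can also hold for some non-normal A.)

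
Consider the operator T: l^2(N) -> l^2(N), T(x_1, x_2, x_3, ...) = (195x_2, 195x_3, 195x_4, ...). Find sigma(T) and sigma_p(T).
sigma(T) = closed disk {z in C : |z| ≤ 195}; sigma_p(T) = open disk {z in C : |z| < 195}

Note T = 195·V where V is the unit left shift (V x)_k = x_{k+1}; so sigma(T) = 195·sigma(V) and ||T|| = 195||V||. ||T x||^2 = 38025sum_{k≥2} |x_k|^2 ≤ 38025||x||^2, with equality on {x : x_1 = 0}, so ||T|| = 195. For any lambda with |lambda| < 195, set r = lambda/195 (|r| < 1); the vector x = (1, r, r^2, ...) is in l^2 and satisfies T x = 195(r, r^2, ...) = lambda x, so lambda is an eigenvalue. On the boundary |lambda| = 195 the geometric series diverges, so no l^2 eigenvector exists, but these lambda lie in the approximate point spectrum. Hence sigma(T) is the closed disk of radius 195 and sigma_p(T) is the open disk.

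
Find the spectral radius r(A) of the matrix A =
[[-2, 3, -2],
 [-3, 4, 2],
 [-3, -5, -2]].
r(A) ≈ 4.5839

The eigenvalues of A are the roots of its characteristic polynomial. With M = A (coefficients from the trace, the sum of principal 2x2 minors, and det A):
  p(λ) = det(λ I - M) = λ^3 + λ + 94.
No integer candidate from the rational root theorem (±divisors of 94) is a root, so the roots are irrational. The cubic discriminant is Δ = -238576 < 0, so there is one real root and a complex-conjugate pair. p(-5) = -36 and p(-4) = 26 have opposite signs, so a root lies in (-5, -4); Newton's method refines it to λ ≈ -4.4735. Dividing out (λ - (-4.4735)) leaves approximately λ^2 - 4.4735λ + 21.0125. For λ^2 - 4.4735λ + 21.0125 the discriminant is -64.0374. It is negative, so the remaining roots are the complex-conjugate pair λ ≈ 2.2368 ± 4.0012i. Their product equals the constant term, so |λ|^2 ≈ 21.0125 and |λ| ≈ 4.5839.
Thus the eigenvalues (to 4 decimals) are -4.4735 (modulus 4.4735); 2.2368 ± 4.0012i (modulus 4.5839). The spectral radius is the largest modulus: r(A) ≈ 4.5839. (Cross-check: r(A) ≤ ||A||_2 ≈ 7.3194; equality holds whenever A is normal, though it can also hold for some non-normal A.)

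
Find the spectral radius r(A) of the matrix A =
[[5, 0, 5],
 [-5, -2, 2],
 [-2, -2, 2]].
r(A) ≈ 4.2975

The eigenvalues of A are the roots of its characteristic polynomial. With M = A (coefficients from the trace, the sum of principal 2x2 minors, and det A):
  p(λ) = det(λ I - M) = λ^3 - 5λ^2 + 10λ - 30.
No integer candidate from the rational root theorem (±divisors of 30) is a root, so the roots are irrational. The cubic discriminant is Δ = -13800 < 0, so there is one real root and a complex-conjugate pair. p(4) = -6 and p(5) = 20 have opposite signs, so a root lies in (4, 5); Newton's method refines it to λ ≈ 4.2975. Dividing out (λ - (4.2975)) leaves approximately λ^2 - 0.7025λ + 6.9809. For λ^2 - 0.7025λ + 6.9809 the discriminant is -27.4299. It is negative, so the remaining roots are the complex-conjugate pair λ ≈ 0.3513 ± 2.6187i. Their product equals the constant term, so |λ|^2 ≈ 6.9809 and |λ| ≈ 2.6421.
Thus the eigenvalues (to 4 decimals) are 4.2975 (modulus 4.2975); 0.3513 ± 2.6187i (modulus 2.6421). The spectral radius is the largest modulus: r(A) ≈ 4.2975. (Cross-check: r(A) ≤ ||A||_2 ≈ 7.7906; equality holds whenever A is normal, though it can also hold for some non-normal A.)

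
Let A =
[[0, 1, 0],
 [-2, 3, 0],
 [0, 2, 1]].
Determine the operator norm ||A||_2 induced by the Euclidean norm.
||A||_2 ≈ 4.125 (= sqrt(largest eigenvalue of A^T A))

||A||_2 = sigma_max(A) = sqrt(lambda_max(A^T A)). Form the symmetric matrix M = A^T A =
[[4, -6, 0],
 [-6, 14, 2],
 [0, 2, 1]].
Its characteristic polynomial (trace, sum of principal 2x2 minors, determinant of M give the coefficients) is
  p(λ) = det(λ I - M) = λ^3 - 19λ^2 + 34λ - 4.
No integer candidate from the rational root theorem (±divisors of 4) is a root, so the roots are irrational. The cubic discriminant is Δ = 196436 > 0, so there are three distinct real roots. p(0) = -4 and p(1) = 12 have opposite signs, so a root lies in (0, 1); Newton's method refines it to λ ≈ 0.1265. p(1) = 12 and p(2) = -4 have opposite signs, so a root lies in (1, 2); Newton's method refines it to λ ≈ 1.8578. p(17) = -4 and p(18) = 284 have opposite signs, so a root lies in (17, 18); Newton's method refines it to λ ≈ 17.0157. Check (Vieta): the three roots sum to 19, matching tr M = 19.
So the eigenvalues of A^T A are ≈ 0.1265, 1.8578, 17.0157 (all ≥ 0, as they must be for A^T A). The largest is λ_max ≈ 17.0157, hence ||A||_2 = sqrt(λ_max) ≈ 4.125.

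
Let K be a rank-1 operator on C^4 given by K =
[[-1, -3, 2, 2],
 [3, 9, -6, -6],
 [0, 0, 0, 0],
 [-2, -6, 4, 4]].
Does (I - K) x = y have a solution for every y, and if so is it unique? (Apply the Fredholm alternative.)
(I - K) is invertible (det(I - K) = -11 ≠ 0), so for every y in C^4 the equation (I - K) x = y has a unique solution.

K has rank 1, so it is an outer product K = u v^T: every row of K is a multiple of one row vector. Reading off the entries, u = (1, -3, 0, 2) and v = (-1, -3, 2, 2) (row i of K equals u_i·v^T). A rank-one matrix u v^T satisfies K u = u (v·u) and kills the (3)-dimensional subspace v^⊥, so its characteristic polynomial is lambda^3 (lambda - v·u) with v·u = tr K = 12. Hence the eigenvalues of I - K are 1 (multiplicity 3) and 1 - (12) = -11, so det(I - K) = -11. (Direct check: I - K =
[[2, 3, -2, -2],
 [-3, -8, 6, 6],
 [0, 0, 1, 0],
 [2, 6, -4, -3]]
has determinant -11.) The finite-dimensional Fredholm alternative says: either (I - K) is invertible, or ker(I - K) ≠ {0} and then range(I - K) = ker((I - K)^*)^⊥, with dim ker(I - K) = dim ker((I - K)^*). Since det(I - K) ≠ 0, 1 is not an eigenvalue of K and ker(I - K) = {0}, so we are in the first case: for every y there is a unique x = (I - K)^(-1) y. Explicitly, by the Sherman–Morrison formula, (I - u v^T)^(-1) = I + u v^T/(1 - v·u), i.e. (I - K)^(-1) = I + K/(-11).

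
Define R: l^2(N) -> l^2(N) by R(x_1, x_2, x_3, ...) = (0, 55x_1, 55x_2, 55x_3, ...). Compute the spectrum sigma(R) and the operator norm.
sigma(R) = closed disk {z in C : |z| ≤ 55}; ||R|| = 55

Note R = 55·U where U is the unit right shift (U x)_k = x_{k-1} (with x_0 := 0); so ||R|| = 55||U|| and sigma(R) = 55·sigma(U). ||R x||^2 = sum_{k≥1} |55x_k|^2 = 3025||x||^2, so ||R|| = 55 and sigma(R) ⊂ {|z| ≤ 55}. For any |lambda| < 55, the equation (R - lambda I) x = 0 forces x_1 = 0, then 55x_k = lambda x_{k+1} ⇒ x = 0, so R has no eigenvalues. But (R - lambda I) is not surjective for |lambda| < 55: solving (R - lambda I) x = e_1 would require x_n proportional to (lambda/55)^(-n), which is not in l^2. So every |lambda| < 55 lies in the residual spectrum. The boundary |lambda| = 55 is in the approximate point spectrum (the spectrum is closed). Hence sigma(R) is the closed disk of radius 55.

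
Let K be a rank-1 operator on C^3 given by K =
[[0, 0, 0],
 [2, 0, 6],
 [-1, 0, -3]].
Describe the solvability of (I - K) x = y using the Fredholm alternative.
(I - K) is invertible (det(I - K) = 4 ≠ 0), so for every y in C^3 the equation (I - K) x = y has a unique solution.

K has rank 1, so it is an outer product K = u v^T: every row of K is a multiple of one row vector. Reading off the entries, u = (0, -2, 1) and v = (-1, 0, -3) (row i of K equals u_i·v^T). A rank-one matrix u v^T satisfies K u = u (v·u) and kills the (2)-dimensional subspace v^⊥, so its characteristic polynomial is lambda^2 (lambda - v·u) with v·u = tr K = -3. Hence the eigenvalues of I - K are 1 (multiplicity 2) and 1 - (-3) = 4, so det(I - K) = 4. (Direct check: I - K =
[[1, 0, 0],
 [-2, 1, -6],
 [1, 0, 4]]
has determinant 4.) The finite-dimensional Fredholm alternative says: either (I - K) is invertible, or ker(I - K) ≠ {0} and then range(I - K) = ker((I - K)^*)^⊥, with dim ker(I - K) = dim ker((I - K)^*). Since det(I - K) ≠ 0, 1 is not an eigenvalue of K and ker(I - K) = {0}, so we are in the first case: for every y there is a unique x = (I - K)^(-1) y. Explicitly, by the Sherman–Morrison formula, (I - u v^T)^(-1) = I + u v^T/(1 - v·u), i.e. (I - K)^(-1) = I + K/(4).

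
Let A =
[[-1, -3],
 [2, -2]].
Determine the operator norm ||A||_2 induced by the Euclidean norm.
||A||_2 = sqrt((18 + sqrt(68))/2) ≈ 3.6226 (= sqrt(largest eigenvalue of A^T A))

||A||_2 = sigma_max(A) = sqrt(lambda_max(A^T A)). Form the symmetric matrix M = A^T A =
[[5, -1],
 [-1, 13]].
Its characteristic polynomial (trace, determinant of M give the coefficients) is
  p(λ) = det(λ I - M) = λ^2 - 18λ + 64.
For λ^2 - 18λ + 64 the discriminant is 68. It is nonnegative but not a perfect square, so the roots are real and irrational: λ = (18 ± sqrt(68))/2 ≈ 13.1231, 4.8769.
So the eigenvalues of A^T A are ≈ 4.8769, 13.1231 (all ≥ 0, as they must be for A^T A). The largest is λ_max = (18 + sqrt(68))/2 ≈ 13.1231, hence ||A||_2 = sqrt(λ_max) = sqrt((18 + sqrt(68))/2) ≈ 3.6226.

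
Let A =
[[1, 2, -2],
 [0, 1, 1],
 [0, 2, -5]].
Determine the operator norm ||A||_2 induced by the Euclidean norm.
||A||_2 ≈ 6.0342 (= sqrt(largest eigenvalue of A^T A))

||A||_2 = sigma_max(A) = sqrt(lambda_max(A^T A)). Form the symmetric matrix M = A^T A =
[[1, 2, -2],
 [2, 9, -13],
 [-2, -13, 30]].
Its characteristic polynomial (trace, sum of principal 2x2 minors, determinant of M give the coefficients) is
  p(λ) = det(λ I - M) = λ^3 - 40λ^2 + 132λ - 49.
No integer candidate from the rational root theorem (±divisors of 49) is a root, so the roots are irrational. The cubic discriminant is Δ = 10726661 > 0, so there are three distinct real roots. p(0) = -49 and p(1) = 44 have opposite signs, so a root lies in (0, 1); Newton's method refines it to λ ≈ 0.4255. p(3) = 14 and p(4) = -97 have opposite signs, so a root lies in (3, 4); Newton's method refines it to λ ≈ 3.1628. p(36) = -481 and p(37) = 728 have opposite signs, so a root lies in (36, 37); Newton's method refines it to λ ≈ 36.4118. Check (Vieta): the three roots sum to 40, matching tr M = 40.
So the eigenvalues of A^T A are ≈ 0.4255, 3.1628, 36.4118 (all ≥ 0, as they must be for A^T A). The largest is λ_max ≈ 36.4118, hence ||A||_2 = sqrt(λ_max) ≈ 6.0342.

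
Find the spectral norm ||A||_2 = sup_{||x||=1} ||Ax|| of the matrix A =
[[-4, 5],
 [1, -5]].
||A||_2 = sqrt((67 + sqrt(3589))/2) ≈ 7.9658 (= sqrt(largest eigenvalue of A^T A))

||A||_2 = sigma_max(A) = sqrt(lambda_max(A^T A)). Form the symmetric matrix M = A^T A =
[[17, -25],
 [-25, 50]].
Its characteristic polynomial (trace, determinant of M give the coefficients) is
  p(λ) = det(λ I - M) = λ^2 - 67λ + 225.
For λ^2 - 67λ + 225 the discriminant is 3589. It is nonnegative but not a perfect square, so the roots are real and irrational: λ = (67 ± sqrt(3589))/2 ≈ 63.4541, 3.5459.
So the eigenvalues of A^T A are ≈ 3.5459, 63.4541 (all ≥ 0, as they must be for A^T A). The largest is λ_max = (67 + sqrt(3589))/2 ≈ 63.4541, hence ||A||_2 = sqrt(λ_max) = sqrt((67 + sqrt(3589))/2) ≈ 7.9658.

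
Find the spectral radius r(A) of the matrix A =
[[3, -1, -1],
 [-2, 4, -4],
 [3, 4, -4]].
r(A) ≈ 4.6414

The eigenvalues of A are the roots of its characteristic polynomial. With M = A (coefficients from the trace, the sum of principal 2x2 minors, and det A):
  p(λ) = det(λ I - M) = λ^3 - 3λ^2 + λ - 40.
No integer candidate from the rational root theorem (±divisors of 40) is a root, so the roots are irrational. The cubic discriminant is Δ = -45355 < 0, so there is one real root and a complex-conjugate pair. p(4) = -20 and p(5) = 15 have opposite signs, so a root lies in (4, 5); Newton's method refines it to λ ≈ 4.6414. Dividing out (λ - (4.6414)) leaves approximately λ^2 + 1.6414λ + 8.6182. For λ^2 + 1.6414λ + 8.6182 the discriminant is -31.7786. It is negative, so the remaining roots are the complex-conjugate pair λ ≈ -0.8207 ± 2.8186i. Their product equals the constant term, so |λ|^2 ≈ 8.6182 and |λ| ≈ 2.9357.
Thus the eigenvalues (to 4 decimals) are 4.6414 (modulus 4.6414); -0.8207 ± 2.8186i (modulus 2.9357). The spectral radius is the largest modulus: r(A) ≈ 4.6414. (Cross-check: r(A) ≤ ||A||_2 ≈ 8.047; equality holds whenever A is normal, though it can also hold for some non-normal A.)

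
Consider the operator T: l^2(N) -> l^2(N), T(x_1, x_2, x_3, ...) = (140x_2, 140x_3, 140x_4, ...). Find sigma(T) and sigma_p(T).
sigma(T) = closed disk {z in C : |z| ≤ 140}; sigma_p(T) = open disk {z in C : |z| < 140}

Note T = 140·V where V is the unit left shift (V x)_k = x_{k+1}; so sigma(T) = 140·sigma(V) and ||T|| = 140||V||. ||T x||^2 = 19600sum_{k≥2} |x_k|^2 ≤ 19600||x||^2, with equality on {x : x_1 = 0}, so ||T|| = 140. For any lambda with |lambda| < 140, set r = lambda/140 (|r| < 1); the vector x = (1, r, r^2, ...) is in l^2 and satisfies T x = 140(r, r^2, ...) = lambda x, so lambda is an eigenvalue. On the boundary |lambda| = 140 the geometric series diverges, so no l^2 eigenvector exists, but these lambda lie in the approximate point spectrum. Hence sigma(T) is the closed disk of radius 140 and sigma_p(T) is the open disk.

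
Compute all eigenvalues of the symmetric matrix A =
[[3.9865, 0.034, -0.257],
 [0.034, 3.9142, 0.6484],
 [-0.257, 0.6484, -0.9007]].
sigma(A) ≈ {-1, 4} (4 with multiplicity 2)

A is real symmetric, so its spectrum consists of real eigenvalues. Expanding the characteristic polynomial of the displayed matrix gives
  det(λ I - A) = p(λ) = λ^3 + (-7)λ^2 + (8)λ + (16).
Solving p(λ) = 0 yields eigenvalues ≈ -1, 4, 4. (A is shown rounded to 4 decimals, so these recover the underlying integer eigenvalues to within that precision.)
Verification: the trace of A = 7 equals the sum of eigenvalues 7, and det(A) ≈ -15.9993 matches the eigenvalue product -16.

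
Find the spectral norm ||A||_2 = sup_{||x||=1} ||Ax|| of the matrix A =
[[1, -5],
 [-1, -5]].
||A||_2 = sqrt(50) ≈ 7.0711 (= sqrt(largest eigenvalue of A^T A))

||A||_2 = sigma_max(A) = sqrt(lambda_max(A^T A)). Form the symmetric matrix M = A^T A =
[[2, 0],
 [0, 50]].
Its characteristic polynomial (trace, determinant of M give the coefficients) is
  p(λ) = det(λ I - M) = λ^2 - 52λ + 100.
For λ^2 - 52λ + 100 the discriminant is 2304. It is a perfect square (48^2), so the roots are rational: λ = (52 ± 48)/2 = 50, 2.
So the eigenvalues of A^T A are ≈ 2, 50 (all ≥ 0, as they must be for A^T A). The largest is λ_max = 50, hence ||A||_2 = sqrt(λ_max) = sqrt(50) ≈ 7.0711.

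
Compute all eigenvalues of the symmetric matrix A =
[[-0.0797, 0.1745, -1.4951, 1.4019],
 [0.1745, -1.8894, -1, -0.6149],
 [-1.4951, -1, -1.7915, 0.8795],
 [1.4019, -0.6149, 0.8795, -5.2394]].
sigma(A) ≈ {-6, -3, -1, 1}

A is real symmetric, so its spectrum consists of real eigenvalues. Expanding the characteristic polynomial of the displayed matrix gives
  det(λ I - A) = p(λ) = λ^4 + (9)λ^3 + (17)λ^2 + (-8.9988)λ + (-17.9986).
Solving p(λ) = 0 yields eigenvalues ≈ -6, -3, -1, 1. (A is shown rounded to 4 decimals, so these recover the underlying integer eigenvalues to within that precision.)
Verification: the trace of A = -9 equals the sum of eigenvalues -9, and det(A) ≈ -17.9986 matches the eigenvalue product -18.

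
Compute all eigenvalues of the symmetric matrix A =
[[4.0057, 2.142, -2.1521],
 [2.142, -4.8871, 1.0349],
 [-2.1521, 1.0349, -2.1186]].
sigma(A) ≈ {-6, -2, 5}

A is real symmetric, so its spectrum consists of real eigenvalues. Expanding the characteristic polynomial of the displayed matrix gives
  det(λ I - A) = p(λ) = λ^3 + (3)λ^2 + (-28)λ + (-59.998).
Solving p(λ) = 0 yields eigenvalues ≈ -6, -2, 5. (A is shown rounded to 4 decimals, so these recover the underlying integer eigenvalues to within that precision.)
Verification: the trace of A = -3 equals the sum of eigenvalues -3, and det(A) ≈ 59.9980 matches the eigenvalue product 60.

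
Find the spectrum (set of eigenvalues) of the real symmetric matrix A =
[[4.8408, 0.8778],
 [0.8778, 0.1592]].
sigma(A) ≈ {0, 5}

A is real symmetric, so its spectrum consists of real eigenvalues. Expanding the characteristic polynomial of the displayed matrix gives
  det(λ I - A) = p(λ) = λ^2 + (-5)λ + (0).
Solving p(λ) = 0 yields eigenvalues ≈ 0, 5. (A is shown rounded to 4 decimals, so these recover the underlying integer eigenvalues to within that precision.)
Verification: the trace of A = 5 equals the sum of eigenvalues 5, and det(A) ≈ 0.0001 matches the eigenvalue product 0.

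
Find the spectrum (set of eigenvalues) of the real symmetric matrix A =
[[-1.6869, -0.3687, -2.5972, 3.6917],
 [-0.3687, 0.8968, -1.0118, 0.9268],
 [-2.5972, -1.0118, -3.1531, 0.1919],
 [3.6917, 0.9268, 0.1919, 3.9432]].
sigma(A) ≈ {-6, -1, 1, 6}

A is real symmetric, so its spectrum consists of real eigenvalues. Expanding the characteristic polynomial of the displayed matrix gives
  det(λ I - A) = p(λ) = λ^4 + (0)λ^3 + (-37)λ^2 + (0)λ + (36.0012).
Solving p(λ) = 0 yields eigenvalues ≈ -6, -1, 1, 6. (A is shown rounded to 4 decimals, so these recover the underlying integer eigenvalues to within that precision.)
Verification: the trace of A = 0 equals the sum of eigenvalues 0, and det(A) ≈ 36.0012 matches the eigenvalue product 36.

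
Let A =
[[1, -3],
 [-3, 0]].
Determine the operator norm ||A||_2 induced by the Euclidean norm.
||A||_2 = sqrt((19 + sqrt(37))/2) ≈ 3.5414 (= sqrt(largest eigenvalue of A^T A))

||A||_2 = sigma_max(A) = sqrt(lambda_max(A^T A)). Form the symmetric matrix M = A^T A =
[[10, -3],
 [-3, 9]].
Its characteristic polynomial (trace, determinant of M give the coefficients) is
  p(λ) = det(λ I - M) = λ^2 - 19λ + 81.
For λ^2 - 19λ + 81 the discriminant is 37. It is nonnegative but not a perfect square, so the roots are real and irrational: λ = (19 ± sqrt(37))/2 ≈ 12.5414, 6.4586.
So the eigenvalues of A^T A are ≈ 6.4586, 12.5414 (all ≥ 0, as they must be for A^T A). The largest is λ_max = (19 + sqrt(37))/2 ≈ 12.5414, hence ||A||_2 = sqrt(λ_max) = sqrt((19 + sqrt(37))/2) ≈ 3.5414.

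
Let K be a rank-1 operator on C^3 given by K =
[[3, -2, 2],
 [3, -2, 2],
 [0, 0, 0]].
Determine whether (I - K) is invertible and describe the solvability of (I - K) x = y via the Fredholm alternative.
(I - K) is singular (det(I - K) = 0, i.e. 1 ∈ sigma(K)). (I - K) x = y is solvable iff y ⊥ ker((I - K)^*) = span{(-3, 2, -2)}, i.e. iff -3y_1 + 2y_2 - 2y_3 = 0. When solvable, the solutions are x = y + c·(-1, -1, 0), c arbitrary (ker(I - K) = span{(-1, -1, 0)}, dimension 1).

K has rank 1, so it is an outer product K = u v^T: every row of K is a multiple of one row vector. Reading off the entries, u = (-1, -1, 0) and v = (-3, 2, -2) (row i of K equals u_i·v^T). A rank-one matrix u v^T satisfies K u = u (v·u) and kills the (2)-dimensional subspace v^⊥, so its characteristic polynomial is lambda^2 (lambda - v·u) with v·u = tr K = 1. Hence the eigenvalues of I - K are 1 (multiplicity 2) and 1 - (1) = 0, so det(I - K) = 0. (Direct check: I - K =
[[-2, 2, -2],
 [-3, 3, -2],
 [0, 0, 1]]
has determinant 0.) So 1 is an eigenvalue of K and (I - K) is not invertible. The finite-dimensional Fredholm alternative says: either (I - K) is invertible, or ker(I - K) ≠ {0} and then range(I - K) = ker((I - K)^*)^⊥, with dim ker(I - K) = dim ker((I - K)^*). We are in the second case, so we need both kernels. Kernel of I - K: (I - K) u = u - u (v·u) = u - u = 0, so ker(I - K) = span{u} = span{(-1, -1, 0)} (it is exactly 1-dimensional because rank(I - K) = 2). Kernel of the adjoint: K is real, so (I - K)^* = I - K^T = I - v u^T, and (I - v u^T) v = v - v (u·v) = 0; hence ker((I - K)^*) = span{v} = span{(-3, 2, -2)}. Therefore (I - K) x = y is solvable iff <y, v> = 0, i.e. iff -3y_1 + 2y_2 - 2y_3 = 0. When this holds, K y = u (v·y) = 0, so (I - K) y = y and x = y is a particular solution; the full solution set is the line x = y + c·u = y + c·(-1, -1, 0), c ∈ C.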